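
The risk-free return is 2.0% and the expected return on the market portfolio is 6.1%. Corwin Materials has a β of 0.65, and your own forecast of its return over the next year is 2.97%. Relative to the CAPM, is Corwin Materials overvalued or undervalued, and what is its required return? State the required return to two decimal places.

Overvalued; required return 4.67%

MRP = 6.1% − 2.0% = 4.10%
Required return = R_f + β·MRP = 2.0% + 0.65 × 4.1% = 4.67%
Forecast 2.97% < required 4.67% → the stock plots below the SML → overvalued.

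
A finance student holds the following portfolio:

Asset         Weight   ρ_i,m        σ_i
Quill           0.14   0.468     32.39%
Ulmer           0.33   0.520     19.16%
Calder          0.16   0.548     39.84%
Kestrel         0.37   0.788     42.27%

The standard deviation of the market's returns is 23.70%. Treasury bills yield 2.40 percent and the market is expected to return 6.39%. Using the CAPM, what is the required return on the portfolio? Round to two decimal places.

β_Quill = 0.468 × 32.39% / 23.70% = 0.6396
β_Ulmer = 0.520 × 19.16% / 23.70% = 0.4204
β_Calder = 0.548 × 39.84% / 23.70% = 0.9212
β_Kestrel = 0.788 × 42.27% / 23.70% = 1.4054
β_P = Σ w_i β_i = 0.14×0.6396 + 0.33×0.4204 + 0.16×0.9212 + 0.37×1.4054 = 0.8957
MRP = 6.39% − 2.40% = 3.99%
E(R_P) = R_f + β_P × MRP = 2.40% + 0.8957 × 3.99% = 5.97%

5.97%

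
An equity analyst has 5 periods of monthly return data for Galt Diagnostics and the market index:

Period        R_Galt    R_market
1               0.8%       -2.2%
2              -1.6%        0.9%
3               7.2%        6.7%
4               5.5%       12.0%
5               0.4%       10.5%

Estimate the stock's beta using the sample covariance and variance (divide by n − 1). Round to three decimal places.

Mean R_i = (0.8 − 1.6 + 7.2 + 5.5 + 0.4) / 5 = 2.4600%
Mean R_m = (-2.2 + 0.9 + 6.7 + 12.0 + 10.5) / 5 = 5.5800%
Σ(R_i − R̄_i)(R_m − R̄_m) = 46.6060  ⇒  Cov = 46.6060 / 4 = 11.6515
Σ(R_m − R̄_m)² = 149.1080  ⇒  Var(R_m) = 149.1080 / 4 = 37.2770
β = Cov / Var(R_m) = 11.6515 / 37.2770 = 0.3126

0.313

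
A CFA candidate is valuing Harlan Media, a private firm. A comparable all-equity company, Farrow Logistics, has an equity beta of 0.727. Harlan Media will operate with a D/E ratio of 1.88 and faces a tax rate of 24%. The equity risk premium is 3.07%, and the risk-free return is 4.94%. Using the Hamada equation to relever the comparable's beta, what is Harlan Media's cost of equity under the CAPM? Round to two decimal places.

10.36%

β_L = β_U × [1 + (1 − t)(D/E)] = 0.727 × [1 + (1 − 0.24) × 1.88]
    = 0.727 × [1 + 0.76 × 1.88] = 0.727 × 2.4288 = 1.7657
E(R) = R_f + β_L × MRP = 4.94% + 1.7657 × 3.07% = 10.36%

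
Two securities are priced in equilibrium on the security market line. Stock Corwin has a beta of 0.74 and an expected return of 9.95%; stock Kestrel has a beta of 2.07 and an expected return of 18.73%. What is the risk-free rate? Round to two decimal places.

5.06%

Both satisfy E(R) = R_f + β·MRP, so the slope of the SML is
MRP = (18.73% − 9.95%) / (2.07 − 0.74) = 8.78% / 1.33 = 6.6015%
R_f = E(R_Corwin) − β_Corwin·MRP = 9.95% − 0.74 × 6.6015% = 5.0649%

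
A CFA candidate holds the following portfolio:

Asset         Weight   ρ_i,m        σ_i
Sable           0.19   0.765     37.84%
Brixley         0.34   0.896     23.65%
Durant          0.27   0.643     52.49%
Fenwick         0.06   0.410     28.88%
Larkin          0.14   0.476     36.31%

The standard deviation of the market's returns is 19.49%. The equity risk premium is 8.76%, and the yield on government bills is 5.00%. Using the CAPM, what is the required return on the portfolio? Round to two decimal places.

16.21%

β_Sable = 0.765 × 37.84% / 19.49% = 1.4853
β_Brixley = 0.896 × 23.65% / 19.49% = 1.0872
β_Durant = 0.643 × 52.49% / 19.49% = 1.7317
β_Fenwick = 0.410 × 28.88% / 19.49% = 0.6075
β_Larkin = 0.476 × 36.31% / 19.49% = 0.8868
β_P = Σ w_i β_i = 0.19×1.4853 + 0.34×1.0872 + 0.27×1.7317 + 0.06×0.6075 + 0.14×0.8868 = 1.2800
E(R_P) = R_f + β_P × MRP = 5.00% + 1.2800 × 8.76% = 16.21%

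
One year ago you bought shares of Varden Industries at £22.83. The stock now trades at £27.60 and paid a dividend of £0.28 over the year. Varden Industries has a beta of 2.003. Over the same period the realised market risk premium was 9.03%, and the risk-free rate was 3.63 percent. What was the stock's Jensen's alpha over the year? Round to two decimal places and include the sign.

+0.40%

Realised HPR = (P1 + D1 − P0) / P0 = (27.60 + 0.28 − 22.83) / 22.83 = 5.05 / 22.83 = 22.1200%
CAPM required = R_f + β·MRP = 3.63% + 2.003 × 9.03% = 21.71709%
α = realised − required = 22.1200% − 21.71709% = +0.40%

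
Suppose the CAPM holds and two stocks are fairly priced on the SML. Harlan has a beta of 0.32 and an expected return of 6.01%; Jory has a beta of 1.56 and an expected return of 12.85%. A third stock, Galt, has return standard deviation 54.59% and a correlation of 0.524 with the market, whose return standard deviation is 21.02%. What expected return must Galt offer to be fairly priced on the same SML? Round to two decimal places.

MRP = (12.85% − 6.01%) / (1.56 − 0.32) = 5.5161%
R_f = 6.01% − 0.32 × 5.5161% = 4.2448%
β_Galt = ρ·σ_i/σ_m = 0.524 × 54.59 / 21.02 = 1.3609
E(R_Galt) = R_f + β × MRP = 4.2448% + 1.3609 × 5.5161% = 11.75%

11.75%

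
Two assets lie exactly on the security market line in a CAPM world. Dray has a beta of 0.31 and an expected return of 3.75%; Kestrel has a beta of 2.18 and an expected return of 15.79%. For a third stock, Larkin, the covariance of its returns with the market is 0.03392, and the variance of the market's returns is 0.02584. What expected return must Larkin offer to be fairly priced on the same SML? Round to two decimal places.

10.21%

MRP = (15.79% − 3.75%) / (2.18 − 0.31) = 6.4385%
R_f = 3.75% − 0.31 × 6.4385% = 1.7541%
β_Larkin = Cov / Var(R_m) = 0.03392 / 0.02584 = 1.3127
E(R_Larkin) = R_f + β × MRP = 1.7541% + 1.3127 × 6.4385% = 10.21%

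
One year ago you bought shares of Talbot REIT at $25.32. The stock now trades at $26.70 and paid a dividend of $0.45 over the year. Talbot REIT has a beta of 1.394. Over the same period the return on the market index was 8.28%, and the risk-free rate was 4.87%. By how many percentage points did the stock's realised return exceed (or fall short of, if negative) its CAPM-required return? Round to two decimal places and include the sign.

Realised HPR = (P1 + D1 − P0) / P0 = (26.70 + 0.45 − 25.32) / 25.32 = 1.83 / 25.32 = 7.2275%
MRP = 8.28% − 4.87% = 3.41%
CAPM required = R_f + β·MRP = 4.87% + 1.394 × 3.41% = 9.62354%
α = realised − required = 7.2275% − 9.62354% = -2.40%

-2.40%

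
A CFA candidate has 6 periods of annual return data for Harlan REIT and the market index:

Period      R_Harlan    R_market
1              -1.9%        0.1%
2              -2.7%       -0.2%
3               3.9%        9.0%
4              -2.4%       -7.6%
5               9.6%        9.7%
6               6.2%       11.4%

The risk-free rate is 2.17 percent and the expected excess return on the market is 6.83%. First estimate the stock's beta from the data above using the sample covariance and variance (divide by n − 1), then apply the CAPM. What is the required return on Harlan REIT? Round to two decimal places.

Mean R_i = (-1.9 − 2.7 + 3.9 − 2.4 + 9.6 + 6.2) / 6 = 2.1167%
Mean R_m = (0.1 − 0.2 + 9.0 − 7.6 + 9.7 + 11.4) / 6 = 3.7333%
Σ(R_i − R̄_i)(R_m − R̄_m) = 170.0767  ⇒  Cov = 170.0767 / 5 = 34.0153
Σ(R_m − R̄_m)² = 279.2333  ⇒  Var(R_m) = 279.2333 / 5 = 55.8467
β = Cov / Var(R_m) = 34.0153 / 55.8467 = 0.6091
E(R) = R_f + β × MRP = 2.17% + 0.6091 × 6.83% = 6.33%

6.33%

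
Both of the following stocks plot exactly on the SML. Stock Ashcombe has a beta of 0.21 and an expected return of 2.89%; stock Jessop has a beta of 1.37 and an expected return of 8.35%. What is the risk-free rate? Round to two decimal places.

Both satisfy E(R) = R_f + β·MRP, so the slope of the SML is
MRP = (8.35% − 2.89%) / (1.37 − 0.21) = 5.46% / 1.16 = 4.7069%
R_f = E(R_Ashcombe) − β_Ashcombe·MRP = 2.89% − 0.21 × 4.7069% = 1.9016%

1.90%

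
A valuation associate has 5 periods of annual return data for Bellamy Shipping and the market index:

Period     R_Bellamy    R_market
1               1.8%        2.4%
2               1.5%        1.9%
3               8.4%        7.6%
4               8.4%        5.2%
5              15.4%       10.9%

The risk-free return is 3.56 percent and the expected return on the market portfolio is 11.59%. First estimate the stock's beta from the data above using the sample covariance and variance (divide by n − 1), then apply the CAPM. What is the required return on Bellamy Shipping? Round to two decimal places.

Mean R_i = (1.8 + 1.5 + 8.4 + 8.4 + 15.4) / 5 = 7.1000%
Mean R_m = (2.4 + 1.9 + 7.6 + 5.2 + 10.9) / 5 = 5.6000%
Σ(R_i − R̄_i)(R_m − R̄_m) = 83.7500  ⇒  Cov = 83.7500 / 4 = 20.9375
Σ(R_m − R̄_m)² = 56.1800  ⇒  Var(R_m) = 56.1800 / 4 = 14.0450
β = Cov / Var(R_m) = 20.9375 / 14.0450 = 1.4907
MRP = 11.59% − 3.56% = 8.03%
E(R) = R_f + β × MRP = 3.56% + 1.4907 × 8.03% = 15.53%

15.53%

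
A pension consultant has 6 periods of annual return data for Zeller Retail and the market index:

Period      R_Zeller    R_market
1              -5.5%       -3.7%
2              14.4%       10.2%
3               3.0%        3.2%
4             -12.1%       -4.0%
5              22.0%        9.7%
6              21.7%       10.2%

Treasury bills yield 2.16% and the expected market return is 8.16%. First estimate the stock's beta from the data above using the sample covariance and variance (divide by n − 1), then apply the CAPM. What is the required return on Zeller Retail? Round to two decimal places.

14.38%

Mean R_i = (-5.5 + 14.4 + 3.0 − 12.1 + 22.0 + 21.7) / 6 = 7.2500%
Mean R_m = (-3.7 + 10.2 + 3.2 − 4.0 + 9.7 + 10.2) / 6 = 4.2667%
Σ(R_i − R̄_i)(R_m − R̄_m) = 474.3700  ⇒  Cov = 474.3700 / 5 = 94.8740
Σ(R_m − R̄_m)² = 232.8733  ⇒  Var(R_m) = 232.8733 / 5 = 46.5747
β = Cov / Var(R_m) = 94.8740 / 46.5747 = 2.0370
MRP = 8.16% − 2.16% = 6.00%
E(R) = R_f + β × MRP = 2.16% + 2.0370 × 6.00% = 14.38%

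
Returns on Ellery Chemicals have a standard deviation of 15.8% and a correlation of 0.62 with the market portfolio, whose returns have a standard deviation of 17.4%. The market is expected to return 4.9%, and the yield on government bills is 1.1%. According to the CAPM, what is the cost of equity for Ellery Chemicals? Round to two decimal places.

β = ρ × σ_i / σ_m = 0.62 × 15.8% / 17.4% = 0.5630
MRP = 4.9% − 1.1% = 3.80%
E(R) = 1.1% + 0.5630 × 3.8% = 3.24%

3.24%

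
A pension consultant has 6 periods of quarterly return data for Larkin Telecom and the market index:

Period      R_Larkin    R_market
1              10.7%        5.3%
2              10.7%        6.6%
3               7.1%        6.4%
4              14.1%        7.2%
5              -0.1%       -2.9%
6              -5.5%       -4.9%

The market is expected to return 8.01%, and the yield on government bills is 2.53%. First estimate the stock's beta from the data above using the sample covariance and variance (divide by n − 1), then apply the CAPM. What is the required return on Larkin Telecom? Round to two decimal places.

9.82%

Mean R_i = (10.7 + 10.7 + 7.1 + 14.1 − 0.1 − 5.5) / 6 = 6.1667%
Mean R_m = (5.3 + 6.6 + 6.4 + 7.2 − 2.9 − 4.9) / 6 = 2.9500%
Σ(R_i − R̄_i)(R_m − R̄_m) = 192.3800  ⇒  Cov = 192.3800 / 5 = 38.4760
Σ(R_m − R̄_m)² = 144.6550  ⇒  Var(R_m) = 144.6550 / 5 = 28.9310
β = Cov / Var(R_m) = 38.4760 / 28.9310 = 1.3299
MRP = 8.01% − 2.53% = 5.48%
E(R) = R_f + β × MRP = 2.53% + 1.3299 × 5.48% = 9.82%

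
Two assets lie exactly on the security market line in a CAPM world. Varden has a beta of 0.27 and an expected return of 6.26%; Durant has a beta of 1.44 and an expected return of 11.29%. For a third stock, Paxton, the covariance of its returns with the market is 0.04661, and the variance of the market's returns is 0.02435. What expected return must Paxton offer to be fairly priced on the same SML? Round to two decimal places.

MRP = (11.29% − 6.26%) / (1.44 − 0.27) = 4.2991%
R_f = 6.26% − 0.27 × 4.2991% = 5.0992%
β_Paxton = Cov / Var(R_m) = 0.04661 / 0.02435 = 1.9142
E(R_Paxton) = R_f + β × MRP = 5.0992% + 1.9142 × 4.2991% = 13.33%

13.33%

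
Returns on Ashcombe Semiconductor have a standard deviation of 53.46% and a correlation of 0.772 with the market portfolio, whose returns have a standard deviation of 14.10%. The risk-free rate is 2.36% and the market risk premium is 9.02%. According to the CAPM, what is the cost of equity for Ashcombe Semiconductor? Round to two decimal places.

β = ρ × σ_i / σ_m = 0.772 × 53.46% / 14.10% = 2.9270
E(R) = 2.36% + 2.9270 × 9.02% = 28.76%

28.76%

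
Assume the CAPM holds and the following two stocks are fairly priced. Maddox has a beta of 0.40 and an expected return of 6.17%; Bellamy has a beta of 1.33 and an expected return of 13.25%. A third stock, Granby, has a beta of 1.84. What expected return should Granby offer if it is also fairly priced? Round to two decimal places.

17.13%

MRP (SML slope) = (13.25% − 6.17%) / (1.33 − 0.40) = 7.08% / 0.93 = 7.6129%
R_f (intercept) = 6.17% − 0.40 × 7.6129% = 3.1248%
E(R_Granby) = R_f + β × MRP = 3.1248% + 1.84 × 7.6129% = 17.13%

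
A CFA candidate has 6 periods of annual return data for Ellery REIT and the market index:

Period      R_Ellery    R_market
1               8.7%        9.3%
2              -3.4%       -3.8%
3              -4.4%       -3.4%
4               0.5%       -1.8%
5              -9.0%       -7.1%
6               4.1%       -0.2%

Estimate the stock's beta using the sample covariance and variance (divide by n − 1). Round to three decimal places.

Mean R_i = (8.7 − 3.4 − 4.4 + 0.5 − 9.0 + 4.1) / 6 = -0.5833%
Mean R_m = (9.3 − 3.8 − 3.4 − 1.8 − 7.1 − 0.2) / 6 = -1.1667%
Σ(R_i − R̄_i)(R_m − R̄_m) = 166.8867  ⇒  Cov = 166.8867 / 5 = 33.3773
Σ(R_m − R̄_m)² = 158.0133  ⇒  Var(R_m) = 158.0133 / 5 = 31.6027
β = Cov / Var(R_m) = 33.3773 / 31.6027 = 1.0562

1.056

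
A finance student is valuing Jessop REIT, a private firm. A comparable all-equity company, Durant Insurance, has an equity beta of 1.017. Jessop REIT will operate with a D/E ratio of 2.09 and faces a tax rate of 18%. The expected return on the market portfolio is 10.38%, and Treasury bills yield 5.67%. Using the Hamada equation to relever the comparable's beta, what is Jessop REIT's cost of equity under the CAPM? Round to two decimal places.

18.67%

β_L = β_U × [1 + (1 − t)(D/E)] = 1.017 × [1 + (1 − 0.18) × 2.09]
    = 1.017 × [1 + 0.82 × 2.09] = 1.017 × 2.7138 = 2.7599
MRP = 10.38% − 5.67% = 4.71%
E(R) = R_f + β_L × MRP = 5.67% + 2.7599 × 4.71% = 18.67%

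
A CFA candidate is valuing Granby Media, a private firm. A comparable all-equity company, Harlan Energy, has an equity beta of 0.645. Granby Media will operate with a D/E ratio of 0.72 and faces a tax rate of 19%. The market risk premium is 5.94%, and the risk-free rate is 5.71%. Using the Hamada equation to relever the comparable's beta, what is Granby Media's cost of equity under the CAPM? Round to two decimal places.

11.78%

β_L = β_U × [1 + (1 − t)(D/E)] = 0.645 × [1 + (1 − 0.19) × 0.72]
    = 0.645 × [1 + 0.81 × 0.72] = 0.645 × 1.5832 = 1.0212
E(R) = R_f + β_L × MRP = 5.71% + 1.0212 × 5.94% = 11.78%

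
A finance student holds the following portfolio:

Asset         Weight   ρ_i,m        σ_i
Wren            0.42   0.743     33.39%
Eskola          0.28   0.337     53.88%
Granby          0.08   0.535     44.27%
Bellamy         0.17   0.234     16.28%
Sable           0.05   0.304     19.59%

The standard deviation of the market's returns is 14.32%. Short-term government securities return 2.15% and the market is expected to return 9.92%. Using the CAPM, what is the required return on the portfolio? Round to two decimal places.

β_Wren = 0.743 × 33.39% / 14.32% = 1.7325
β_Eskola = 0.337 × 53.88% / 14.32% = 1.2680
β_Granby = 0.535 × 44.27% / 14.32% = 1.6539
β_Bellamy = 0.234 × 16.28% / 14.32% = 0.2660
β_Sable = 0.304 × 19.59% / 14.32% = 0.4159
β_P = Σ w_i β_i = 0.42×1.7325 + 0.28×1.2680 + 0.08×1.6539 + 0.17×0.2660 + 0.05×0.4159 = 1.2810
MRP = 9.92% − 2.15% = 7.77%
E(R_P) = R_f + β_P × MRP = 2.15% + 1.2810 × 7.77% = 12.10%

12.10%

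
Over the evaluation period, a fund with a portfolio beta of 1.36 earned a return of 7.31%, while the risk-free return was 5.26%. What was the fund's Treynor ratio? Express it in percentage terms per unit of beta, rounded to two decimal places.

1.51%

Treynor = (R_P − R_f) / β_P = (7.31% − 5.26%) / 1.3600 = 2.05% / 1.3600 = 1.51%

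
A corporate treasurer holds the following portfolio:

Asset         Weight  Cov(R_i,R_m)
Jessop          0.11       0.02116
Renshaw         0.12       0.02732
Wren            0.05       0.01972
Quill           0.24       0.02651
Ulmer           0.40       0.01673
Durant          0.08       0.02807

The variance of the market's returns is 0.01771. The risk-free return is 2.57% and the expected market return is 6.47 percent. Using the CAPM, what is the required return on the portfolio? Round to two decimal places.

7.39%

β_Jessop = 0.02116 / 0.01771 = 1.1948
β_Renshaw = 0.02732 / 0.01771 = 1.5426
β_Wren = 0.01972 / 0.01771 = 1.1135
β_Quill = 0.02651 / 0.01771 = 1.4969
β_Ulmer = 0.01673 / 0.01771 = 0.9447
β_Durant = 0.02807 / 0.01771 = 1.5850
β_P = Σ w_i β_i = 0.11×1.1948 + 0.12×1.5426 + 0.05×1.1135 + 0.24×1.4969 + 0.40×0.9447 + 0.08×1.5850 = 1.2362
MRP = 6.47% − 2.57% = 3.90%
E(R_P) = R_f + β_P × MRP = 2.57% + 1.2362 × 3.90% = 7.39%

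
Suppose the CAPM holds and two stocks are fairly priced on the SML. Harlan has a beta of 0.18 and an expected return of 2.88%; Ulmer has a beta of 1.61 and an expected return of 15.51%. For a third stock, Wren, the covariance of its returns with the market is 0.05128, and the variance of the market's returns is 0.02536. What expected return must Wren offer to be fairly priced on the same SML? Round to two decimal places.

19.15%

MRP = (15.51% − 2.88%) / (1.61 − 0.18) = 8.8322%
R_f = 2.88% − 0.18 × 8.8322% = 1.2902%
β_Wren = Cov / Var(R_m) = 0.05128 / 0.02536 = 2.0221
E(R_Wren) = R_f + β × MRP = 1.2902% + 2.0221 × 8.8322% = 19.15%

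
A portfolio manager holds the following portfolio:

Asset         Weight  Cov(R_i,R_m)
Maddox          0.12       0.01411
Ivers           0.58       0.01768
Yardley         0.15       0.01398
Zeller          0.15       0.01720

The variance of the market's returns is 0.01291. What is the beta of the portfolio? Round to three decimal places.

1.288

β_Maddox = 0.01411 / 0.01291 = 1.0930
β_Ivers = 0.01768 / 0.01291 = 1.3695
β_Yardley = 0.01398 / 0.01291 = 1.0829
β_Zeller = 0.01720 / 0.01291 = 1.3323
β_P = Σ w_i β_i = 0.12×1.0930 + 0.58×1.3695 + 0.15×1.0829 + 0.15×1.3323 = 1.2878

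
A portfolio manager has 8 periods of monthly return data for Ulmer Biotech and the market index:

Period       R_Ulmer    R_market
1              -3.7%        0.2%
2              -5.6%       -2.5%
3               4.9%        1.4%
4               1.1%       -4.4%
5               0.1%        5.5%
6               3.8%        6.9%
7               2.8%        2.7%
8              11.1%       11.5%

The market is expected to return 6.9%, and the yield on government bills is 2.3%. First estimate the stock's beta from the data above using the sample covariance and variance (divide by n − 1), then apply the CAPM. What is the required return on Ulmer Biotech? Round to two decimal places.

Mean R_i = (-3.7 − 5.6 + 4.9 + 1.1 + 0.1 + 3.8 + 2.8 + 11.1) / 8 = 1.8125%
Mean R_m = (0.2 − 2.5 + 1.4 − 4.4 + 5.5 + 6.9 + 2.7 + 11.5) / 8 = 2.6625%
Σ(R_i − R̄_i)(R_m − R̄_m) = 138.6538  ⇒  Cov = 138.6538 / 7 = 19.8077
Σ(R_m − R̄_m)² = 188.2988  ⇒  Var(R_m) = 188.2988 / 7 = 26.8998
β = Cov / Var(R_m) = 19.8077 / 26.8998 = 0.7364
MRP = 6.9% − 2.3% = 4.60%
E(R) = R_f + β × MRP = 2.3% + 0.7364 × 4.6% = 5.69%

5.69%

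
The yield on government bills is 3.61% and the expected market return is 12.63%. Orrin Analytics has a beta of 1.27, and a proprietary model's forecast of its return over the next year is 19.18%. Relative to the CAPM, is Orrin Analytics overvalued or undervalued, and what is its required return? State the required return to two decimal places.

Undervalued; required return 15.07%

MRP = 12.63% − 3.61% = 9.02%
Required return = R_f + β·MRP = 3.61% + 1.27 × 9.02% = 15.07%
Forecast 19.18% > required 15.07% → the stock plots above the SML → undervalued.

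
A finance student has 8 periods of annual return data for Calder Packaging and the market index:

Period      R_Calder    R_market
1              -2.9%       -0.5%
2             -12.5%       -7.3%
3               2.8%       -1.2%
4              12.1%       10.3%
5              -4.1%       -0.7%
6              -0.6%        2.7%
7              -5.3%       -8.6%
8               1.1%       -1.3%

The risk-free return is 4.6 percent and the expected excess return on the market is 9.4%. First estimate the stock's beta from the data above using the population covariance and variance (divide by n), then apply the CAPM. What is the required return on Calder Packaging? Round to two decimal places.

Mean R_i = (-2.9 − 12.5 + 2.8 + 12.1 − 4.1 − 0.6 − 5.3 + 1.1) / 8 = -1.1750%
Mean R_m = (-0.5 − 7.3 − 1.2 + 10.3 − 0.7 + 2.7 − 8.6 − 1.3) / 8 = -0.8250%
Σ(R_i − R̄_i)(R_m − R̄_m) = 251.6150  ⇒  Cov = 251.6150 / 8 = 31.4519
Σ(R_m − R̄_m)² = 239.0550  ⇒  Var(R_m) = 239.0550 / 8 = 29.8819
β = Cov / Var(R_m) = 31.4519 / 29.8819 = 1.0525
E(R) = R_f + β × MRP = 4.6% + 1.0525 × 9.4% = 14.49%

14.49%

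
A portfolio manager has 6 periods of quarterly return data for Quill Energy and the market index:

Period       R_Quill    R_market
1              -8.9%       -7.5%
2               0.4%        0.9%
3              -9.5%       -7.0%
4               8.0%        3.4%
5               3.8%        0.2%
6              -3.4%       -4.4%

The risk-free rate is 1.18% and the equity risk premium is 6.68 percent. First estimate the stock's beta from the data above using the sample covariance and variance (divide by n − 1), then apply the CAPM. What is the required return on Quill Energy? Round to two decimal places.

Mean R_i = (-8.9 + 0.4 − 9.5 + 8.0 + 3.8 − 3.4) / 6 = -1.6000%
Mean R_m = (-7.5 + 0.9 − 7.0 + 3.4 + 0.2 − 4.4) / 6 = -2.4000%
Σ(R_i − R̄_i)(R_m − R̄_m) = 153.4900  ⇒  Cov = 153.4900 / 5 = 30.6980
Σ(R_m − R̄_m)² = 102.4600  ⇒  Var(R_m) = 102.4600 / 5 = 20.4920
β = Cov / Var(R_m) = 30.6980 / 20.4920 = 1.4980
E(R) = R_f + β × MRP = 1.18% + 1.4980 × 6.68% = 11.19%

11.19%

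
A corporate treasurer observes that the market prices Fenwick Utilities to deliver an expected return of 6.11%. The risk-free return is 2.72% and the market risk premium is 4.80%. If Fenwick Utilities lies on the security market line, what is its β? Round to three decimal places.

β = (E(R) − R_f) / MRP = (6.11% − 2.72%) / 4.80% = 3.39% / 4.80% = 0.706

0.706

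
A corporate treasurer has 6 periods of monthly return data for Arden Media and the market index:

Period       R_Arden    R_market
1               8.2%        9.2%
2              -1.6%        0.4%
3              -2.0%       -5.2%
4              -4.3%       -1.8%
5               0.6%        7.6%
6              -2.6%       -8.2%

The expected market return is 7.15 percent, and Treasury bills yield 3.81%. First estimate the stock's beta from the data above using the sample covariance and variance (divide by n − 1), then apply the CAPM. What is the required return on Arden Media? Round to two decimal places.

Mean R_i = (8.2 − 1.6 − 2.0 − 4.3 + 0.6 − 2.6) / 6 = -0.2833%
Mean R_m = (9.2 + 0.4 − 5.2 − 1.8 + 7.6 − 8.2) / 6 = 0.3333%
Σ(R_i − R̄_i)(R_m − R̄_m) = 119.3867  ⇒  Cov = 119.3867 / 5 = 23.8773
Σ(R_m − R̄_m)² = 239.4133  ⇒  Var(R_m) = 239.4133 / 5 = 47.8827
β = Cov / Var(R_m) = 23.8773 / 47.8827 = 0.4987
MRP = 7.15% − 3.81% = 3.34%
E(R) = R_f + β × MRP = 3.81% + 0.4987 × 3.34% = 5.48%

5.48%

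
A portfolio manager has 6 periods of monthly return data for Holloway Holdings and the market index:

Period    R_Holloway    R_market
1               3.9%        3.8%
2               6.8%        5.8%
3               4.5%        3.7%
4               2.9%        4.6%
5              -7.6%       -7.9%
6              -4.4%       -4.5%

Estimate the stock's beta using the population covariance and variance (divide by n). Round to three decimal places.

0.987

Mean R_i = (3.9 + 6.8 + 4.5 + 2.9 − 7.6 − 4.4) / 6 = 1.0167%
Mean R_m = (3.8 + 5.8 + 3.7 + 4.6 − 7.9 − 4.5) / 6 = 0.9167%
Σ(R_i − R̄_i)(R_m − R̄_m) = 158.4983  ⇒  Cov = 158.4983 / 6 = 26.4164
Σ(R_m − R̄_m)² = 160.5483  ⇒  Var(R_m) = 160.5483 / 6 = 26.7581
β = Cov / Var(R_m) = 26.4164 / 26.7581 = 0.9872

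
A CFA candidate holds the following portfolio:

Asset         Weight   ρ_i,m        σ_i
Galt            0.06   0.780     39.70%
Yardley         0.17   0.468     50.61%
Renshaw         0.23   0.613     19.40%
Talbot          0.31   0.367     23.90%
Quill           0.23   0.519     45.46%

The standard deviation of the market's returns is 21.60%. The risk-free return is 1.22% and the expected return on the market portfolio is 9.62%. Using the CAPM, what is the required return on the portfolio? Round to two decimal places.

β_Galt = 0.780 × 39.70% / 21.60% = 1.4336
β_Yardley = 0.468 × 50.61% / 21.60% = 1.0966
β_Renshaw = 0.613 × 19.40% / 21.60% = 0.5506
β_Talbot = 0.367 × 23.90% / 21.60% = 0.4061
β_Quill = 0.519 × 45.46% / 21.60% = 1.0923
β_P = Σ w_i β_i = 0.06×1.4336 + 0.17×1.0966 + 0.23×0.5506 + 0.31×0.4061 + 0.23×1.0923 = 0.7762
MRP = 9.62% − 1.22% = 8.40%
E(R_P) = R_f + β_P × MRP = 1.22% + 0.7762 × 8.40% = 7.74%

7.74%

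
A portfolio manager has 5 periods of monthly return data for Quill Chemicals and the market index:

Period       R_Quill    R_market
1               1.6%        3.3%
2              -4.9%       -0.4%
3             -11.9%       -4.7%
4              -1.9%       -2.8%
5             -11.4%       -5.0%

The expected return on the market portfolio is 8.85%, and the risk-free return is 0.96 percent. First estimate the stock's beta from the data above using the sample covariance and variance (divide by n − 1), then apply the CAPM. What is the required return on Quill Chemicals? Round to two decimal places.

12.70%

Mean R_i = (1.6 − 4.9 − 11.9 − 1.9 − 11.4) / 5 = -5.7000%
Mean R_m = (3.3 − 0.4 − 4.7 − 2.8 − 5.0) / 5 = -1.9200%
Σ(R_i − R̄_i)(R_m − R̄_m) = 70.7700  ⇒  Cov = 70.7700 / 4 = 17.6925
Σ(R_m − R̄_m)² = 47.5480  ⇒  Var(R_m) = 47.5480 / 4 = 11.8870
β = Cov / Var(R_m) = 17.6925 / 11.8870 = 1.4884
MRP = 8.85% − 0.96% = 7.89%
E(R) = R_f + β × MRP = 0.96% + 1.4884 × 7.89% = 12.70%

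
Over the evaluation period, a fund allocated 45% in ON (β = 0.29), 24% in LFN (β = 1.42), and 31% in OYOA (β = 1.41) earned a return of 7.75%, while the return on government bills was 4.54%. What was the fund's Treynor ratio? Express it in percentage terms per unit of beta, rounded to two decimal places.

3.53%

β_P = 0.45×0.29 + 0.24×1.42 + 0.31×1.41 = 0.9084
Treynor = (R_P − R_f) / β_P = (7.75% − 4.54%) / 0.9084 = 3.21% / 0.9084 = 3.53%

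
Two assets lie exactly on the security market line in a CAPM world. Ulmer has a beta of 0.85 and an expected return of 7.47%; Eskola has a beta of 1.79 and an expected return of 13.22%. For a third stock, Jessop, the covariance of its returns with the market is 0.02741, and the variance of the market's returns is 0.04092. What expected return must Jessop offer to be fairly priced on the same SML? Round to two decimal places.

MRP = (13.22% − 7.47%) / (1.79 − 0.85) = 6.1170%
R_f = 7.47% − 0.85 × 6.1170% = 2.2706%
β_Jessop = Cov / Var(R_m) = 0.02741 / 0.04092 = 0.6698
E(R_Jessop) = R_f + β × MRP = 2.2706% + 0.6698 × 6.1170% = 6.37%

6.37%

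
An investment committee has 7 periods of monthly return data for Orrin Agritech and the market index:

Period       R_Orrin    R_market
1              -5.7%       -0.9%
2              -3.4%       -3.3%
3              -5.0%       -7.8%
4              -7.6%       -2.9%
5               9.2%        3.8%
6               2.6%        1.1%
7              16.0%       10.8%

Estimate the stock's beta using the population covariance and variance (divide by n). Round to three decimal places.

1.348

Mean R_i = (-5.7 − 3.4 − 5.0 − 7.6 + 9.2 + 2.6 + 16.0) / 7 = 0.8714%
Mean R_m = (-0.9 − 3.3 − 7.8 − 2.9 + 3.8 + 1.1 + 10.8) / 7 = 0.1143%
Σ(R_i − R̄_i)(R_m − R̄_m) = 287.3129  ⇒  Cov = 287.3129 / 7 = 41.0447
Σ(R_m − R̄_m)² = 213.1486  ⇒  Var(R_m) = 213.1486 / 7 = 30.4498
β = Cov / Var(R_m) = 41.0447 / 30.4498 = 1.3479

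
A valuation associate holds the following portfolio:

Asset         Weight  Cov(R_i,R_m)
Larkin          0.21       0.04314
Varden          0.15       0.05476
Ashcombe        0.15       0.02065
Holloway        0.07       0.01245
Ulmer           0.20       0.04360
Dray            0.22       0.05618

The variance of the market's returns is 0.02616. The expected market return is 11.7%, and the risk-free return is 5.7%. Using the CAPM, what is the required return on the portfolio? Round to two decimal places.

15.41%

β_Larkin = 0.04314 / 0.02616 = 1.6491
β_Varden = 0.05476 / 0.02616 = 2.0933
β_Ashcombe = 0.02065 / 0.02616 = 0.7894
β_Holloway = 0.01245 / 0.02616 = 0.4759
β_Ulmer = 0.04360 / 0.02616 = 1.6667
β_Dray = 0.05618 / 0.02616 = 2.1476
β_P = Σ w_i β_i = 0.21×1.6491 + 0.15×2.0933 + 0.15×0.7894 + 0.07×0.4759 + 0.20×1.6667 + 0.22×2.1476 = 1.6178
MRP = 11.7% − 5.7% = 6.00%
E(R_P) = R_f + β_P × MRP = 5.7% + 1.6178 × 6.0% = 15.41%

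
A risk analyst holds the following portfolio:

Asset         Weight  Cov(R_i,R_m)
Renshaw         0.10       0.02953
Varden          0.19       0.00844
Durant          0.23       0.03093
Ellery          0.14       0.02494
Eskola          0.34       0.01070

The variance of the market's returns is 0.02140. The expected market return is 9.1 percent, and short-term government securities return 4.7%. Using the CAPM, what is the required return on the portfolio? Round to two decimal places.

β_Renshaw = 0.02953 / 0.02140 = 1.3799
β_Varden = 0.00844 / 0.02140 = 0.3944
β_Durant = 0.03093 / 0.02140 = 1.4453
β_Ellery = 0.02494 / 0.02140 = 1.1654
β_Eskola = 0.01070 / 0.02140 = 0.5000
β_P = Σ w_i β_i = 0.10×1.3799 + 0.19×0.3944 + 0.23×1.4453 + 0.14×1.1654 + 0.34×0.5000 = 0.8785
MRP = 9.1% − 4.7% = 4.40%
E(R_P) = R_f + β_P × MRP = 4.7% + 0.8785 × 4.4% = 8.57%

8.57%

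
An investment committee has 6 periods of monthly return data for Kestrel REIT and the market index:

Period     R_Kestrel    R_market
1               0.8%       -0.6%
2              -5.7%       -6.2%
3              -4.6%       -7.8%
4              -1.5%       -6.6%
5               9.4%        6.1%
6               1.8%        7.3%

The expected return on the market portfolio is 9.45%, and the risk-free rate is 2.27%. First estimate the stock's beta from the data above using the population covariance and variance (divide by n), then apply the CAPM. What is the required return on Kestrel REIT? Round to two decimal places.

7.13%

Mean R_i = (0.8 − 5.7 − 4.6 − 1.5 + 9.4 + 1.8) / 6 = 0.0333%
Mean R_m = (-0.6 − 6.2 − 7.8 − 6.6 + 6.1 + 7.3) / 6 = -1.3000%
Σ(R_i − R̄_i)(R_m − R̄_m) = 151.3800  ⇒  Cov = 151.3800 / 6 = 25.2300
Σ(R_m − R̄_m)² = 223.5600  ⇒  Var(R_m) = 223.5600 / 6 = 37.2600
β = Cov / Var(R_m) = 25.2300 / 37.2600 = 0.6771
MRP = 9.45% − 2.27% = 7.18%
E(R) = R_f + β × MRP = 2.27% + 0.6771 × 7.18% = 7.13%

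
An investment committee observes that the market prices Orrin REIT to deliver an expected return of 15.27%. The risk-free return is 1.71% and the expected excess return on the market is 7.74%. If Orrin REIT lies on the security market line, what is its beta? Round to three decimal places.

1.752

β = (E(R) − R_f) / MRP = (15.27% − 1.71%) / 7.74% = 13.56% / 7.74% = 1.752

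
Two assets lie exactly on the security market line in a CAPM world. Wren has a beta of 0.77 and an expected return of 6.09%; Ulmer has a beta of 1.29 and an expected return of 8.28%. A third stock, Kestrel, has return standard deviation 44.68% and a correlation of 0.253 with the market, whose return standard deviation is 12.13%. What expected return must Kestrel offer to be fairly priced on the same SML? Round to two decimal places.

MRP = (8.28% − 6.09%) / (1.29 − 0.77) = 4.2115%
R_f = 6.09% − 0.77 × 4.2115% = 2.8471%
β_Kestrel = ρ·σ_i/σ_m = 0.253 × 44.68 / 12.13 = 0.9319
E(R_Kestrel) = R_f + β × MRP = 2.8471% + 0.9319 × 4.2115% = 6.77%

6.77%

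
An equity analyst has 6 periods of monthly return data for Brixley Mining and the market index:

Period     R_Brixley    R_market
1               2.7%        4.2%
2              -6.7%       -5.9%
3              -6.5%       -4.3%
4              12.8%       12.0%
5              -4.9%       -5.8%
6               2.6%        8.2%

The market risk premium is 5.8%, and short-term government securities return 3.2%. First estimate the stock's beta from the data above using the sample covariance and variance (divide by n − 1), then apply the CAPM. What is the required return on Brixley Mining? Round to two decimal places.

8.58%

Mean R_i = (2.7 − 6.7 − 6.5 + 12.8 − 4.9 + 2.6) / 6 = 0.0000%
Mean R_m = (4.2 − 5.9 − 4.3 + 12.0 − 5.8 + 8.2) / 6 = 1.4000%
Σ(R_i − R̄_i)(R_m − R̄_m) = 282.1600  ⇒  Cov = 282.1600 / 5 = 56.4320
Σ(R_m − R̄_m)² = 304.0600  ⇒  Var(R_m) = 304.0600 / 5 = 60.8120
β = Cov / Var(R_m) = 56.4320 / 60.8120 = 0.9280
E(R) = R_f + β × MRP = 3.2% + 0.9280 × 5.8% = 8.58%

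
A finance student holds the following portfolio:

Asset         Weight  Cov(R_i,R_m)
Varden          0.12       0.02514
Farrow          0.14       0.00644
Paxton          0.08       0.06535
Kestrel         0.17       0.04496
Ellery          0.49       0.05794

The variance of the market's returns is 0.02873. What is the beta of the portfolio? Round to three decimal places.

β_Varden = 0.02514 / 0.02873 = 0.8750
β_Farrow = 0.00644 / 0.02873 = 0.2242
β_Paxton = 0.06535 / 0.02873 = 2.2746
β_Kestrel = 0.04496 / 0.02873 = 1.5649
β_Ellery = 0.05794 / 0.02873 = 2.0167
β_P = Σ w_i β_i = 0.12×0.8750 + 0.14×0.2242 + 0.08×2.2746 + 0.17×1.5649 + 0.49×2.0167 = 1.5726

1.573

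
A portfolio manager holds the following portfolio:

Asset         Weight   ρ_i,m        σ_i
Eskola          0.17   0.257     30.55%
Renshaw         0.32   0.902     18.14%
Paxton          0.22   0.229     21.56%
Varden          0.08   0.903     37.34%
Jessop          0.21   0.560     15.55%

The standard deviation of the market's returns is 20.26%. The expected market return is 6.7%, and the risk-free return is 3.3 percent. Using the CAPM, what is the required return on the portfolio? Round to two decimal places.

β_Eskola = 0.257 × 30.55% / 20.26% = 0.3875
β_Renshaw = 0.902 × 18.14% / 20.26% = 0.8076
β_Paxton = 0.229 × 21.56% / 20.26% = 0.2437
β_Varden = 0.903 × 37.34% / 20.26% = 1.6643
β_Jessop = 0.560 × 15.55% / 20.26% = 0.4298
β_P = Σ w_i β_i = 0.17×0.3875 + 0.32×0.8076 + 0.22×0.2437 + 0.08×1.6643 + 0.21×0.4298 = 0.6013
MRP = 6.7% − 3.3% = 3.40%
E(R_P) = R_f + β_P × MRP = 3.3% + 0.6013 × 3.4% = 5.34%

5.34%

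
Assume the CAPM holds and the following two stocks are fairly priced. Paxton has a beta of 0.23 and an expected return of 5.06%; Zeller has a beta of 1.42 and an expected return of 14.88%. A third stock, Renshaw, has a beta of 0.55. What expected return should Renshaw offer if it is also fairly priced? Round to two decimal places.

MRP (SML slope) = (14.88% − 5.06%) / (1.42 − 0.23) = 9.82% / 1.19 = 8.2521%
R_f (intercept) = 5.06% − 0.23 × 8.2521% = 3.1620%
E(R_Renshaw) = R_f + β × MRP = 3.1620% + 0.55 × 8.2521% = 7.70%

7.70%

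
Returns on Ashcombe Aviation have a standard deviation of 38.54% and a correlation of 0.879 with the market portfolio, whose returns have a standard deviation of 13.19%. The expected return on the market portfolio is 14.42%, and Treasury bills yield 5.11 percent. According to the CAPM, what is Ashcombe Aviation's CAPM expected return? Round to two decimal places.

29.02%

β = ρ × σ_i / σ_m = 0.879 × 38.54% / 13.19% = 2.5684
MRP = 14.42% − 5.11% = 9.31%
E(R) = 5.11% + 2.5684 × 9.31% = 29.02%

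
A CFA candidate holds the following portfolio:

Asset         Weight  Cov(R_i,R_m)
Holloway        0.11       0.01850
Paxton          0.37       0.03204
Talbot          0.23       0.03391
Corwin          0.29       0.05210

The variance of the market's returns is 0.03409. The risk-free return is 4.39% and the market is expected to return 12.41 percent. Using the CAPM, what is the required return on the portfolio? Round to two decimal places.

β_Holloway = 0.01850 / 0.03409 = 0.5427
β_Paxton = 0.03204 / 0.03409 = 0.9399
β_Talbot = 0.03391 / 0.03409 = 0.9947
β_Corwin = 0.05210 / 0.03409 = 1.5283
β_P = Σ w_i β_i = 0.11×0.5427 + 0.37×0.9399 + 0.23×0.9947 + 0.29×1.5283 = 1.0794
MRP = 12.41% − 4.39% = 8.02%
E(R_P) = R_f + β_P × MRP = 4.39% + 1.0794 × 8.02% = 13.05%

13.05%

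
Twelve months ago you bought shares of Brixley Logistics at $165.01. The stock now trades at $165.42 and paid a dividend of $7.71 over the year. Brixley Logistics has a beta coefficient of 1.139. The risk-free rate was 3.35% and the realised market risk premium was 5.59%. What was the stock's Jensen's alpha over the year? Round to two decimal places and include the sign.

Realised HPR = (P1 + D1 − P0) / P0 = (165.42 + 7.71 − 165.01) / 165.01 = 8.12 / 165.01 = 4.9209%
CAPM required = R_f + β·MRP = 3.35% + 1.139 × 5.59% = 9.71701%
α = realised − required = 4.9209% − 9.71701% = -4.80%

-4.80%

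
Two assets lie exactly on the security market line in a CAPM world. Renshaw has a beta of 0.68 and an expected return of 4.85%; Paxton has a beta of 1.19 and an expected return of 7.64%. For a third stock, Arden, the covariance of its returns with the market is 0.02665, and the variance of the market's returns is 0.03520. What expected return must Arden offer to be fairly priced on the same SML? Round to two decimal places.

5.27%

MRP = (7.64% − 4.85%) / (1.19 − 0.68) = 5.4706%
R_f = 4.85% − 0.68 × 5.4706% = 1.1300%
β_Arden = Cov / Var(R_m) = 0.02665 / 0.03520 = 0.7571
E(R_Arden) = R_f + β × MRP = 1.1300% + 0.7571 × 5.4706% = 5.27%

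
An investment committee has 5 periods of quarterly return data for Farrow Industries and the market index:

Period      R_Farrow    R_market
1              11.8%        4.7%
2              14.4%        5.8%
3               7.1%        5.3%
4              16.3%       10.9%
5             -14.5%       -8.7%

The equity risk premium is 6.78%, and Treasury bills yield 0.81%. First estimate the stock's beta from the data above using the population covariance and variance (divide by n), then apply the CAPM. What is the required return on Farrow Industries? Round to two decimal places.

12.05%

Mean R_i = (11.8 + 14.4 + 7.1 + 16.3 − 14.5) / 5 = 7.0200%
Mean R_m = (4.7 + 5.8 + 5.3 + 10.9 − 8.7) / 5 = 3.6000%
Σ(R_i − R̄_i)(R_m − R̄_m) = 354.0700  ⇒  Cov = 354.0700 / 5 = 70.8140
Σ(R_m − R̄_m)² = 213.5200  ⇒  Var(R_m) = 213.5200 / 5 = 42.7040
β = Cov / Var(R_m) = 70.8140 / 42.7040 = 1.6583
E(R) = R_f + β × MRP = 0.81% + 1.6583 × 6.78% = 12.05%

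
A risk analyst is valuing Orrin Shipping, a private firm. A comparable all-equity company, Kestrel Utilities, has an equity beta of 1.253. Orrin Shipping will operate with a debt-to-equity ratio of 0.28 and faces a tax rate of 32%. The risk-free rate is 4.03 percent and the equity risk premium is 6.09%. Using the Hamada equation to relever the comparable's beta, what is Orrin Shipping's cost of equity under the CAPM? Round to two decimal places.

13.11%

β_L = β_U × [1 + (1 − t)(D/E)] = 1.253 × [1 + (1 − 0.32) × 0.28]
    = 1.253 × [1 + 0.68 × 0.28] = 1.253 × 1.1904 = 1.4916
E(R) = R_f + β_L × MRP = 4.03% + 1.4916 × 6.09% = 13.11%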